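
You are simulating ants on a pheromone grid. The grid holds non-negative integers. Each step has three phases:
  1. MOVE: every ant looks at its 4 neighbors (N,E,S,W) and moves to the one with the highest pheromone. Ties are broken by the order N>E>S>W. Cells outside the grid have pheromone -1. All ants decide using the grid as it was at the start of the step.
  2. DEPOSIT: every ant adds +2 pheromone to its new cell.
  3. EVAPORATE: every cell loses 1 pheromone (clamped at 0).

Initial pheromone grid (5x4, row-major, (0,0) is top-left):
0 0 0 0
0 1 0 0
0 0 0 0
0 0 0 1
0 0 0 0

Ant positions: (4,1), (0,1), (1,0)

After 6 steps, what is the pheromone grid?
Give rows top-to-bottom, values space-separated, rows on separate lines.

After step 1: ants at (3,1),(1,1),(1,1)
  0 0 0 0
  0 4 0 0
  0 0 0 0
  0 1 0 0
  0 0 0 0
After step 2: ants at (2,1),(0,1),(0,1)
  0 3 0 0
  0 3 0 0
  0 1 0 0
  0 0 0 0
  0 0 0 0
After step 3: ants at (1,1),(1,1),(1,1)
  0 2 0 0
  0 8 0 0
  0 0 0 0
  0 0 0 0
  0 0 0 0
After step 4: ants at (0,1),(0,1),(0,1)
  0 7 0 0
  0 7 0 0
  0 0 0 0
  0 0 0 0
  0 0 0 0
After step 5: ants at (1,1),(1,1),(1,1)
  0 6 0 0
  0 12 0 0
  0 0 0 0
  0 0 0 0
  0 0 0 0
After step 6: ants at (0,1),(0,1),(0,1)
  0 11 0 0
  0 11 0 0
  0 0 0 0
  0 0 0 0
  0 0 0 0

0 11 0 0
0 11 0 0
0 0 0 0
0 0 0 0
0 0 0 0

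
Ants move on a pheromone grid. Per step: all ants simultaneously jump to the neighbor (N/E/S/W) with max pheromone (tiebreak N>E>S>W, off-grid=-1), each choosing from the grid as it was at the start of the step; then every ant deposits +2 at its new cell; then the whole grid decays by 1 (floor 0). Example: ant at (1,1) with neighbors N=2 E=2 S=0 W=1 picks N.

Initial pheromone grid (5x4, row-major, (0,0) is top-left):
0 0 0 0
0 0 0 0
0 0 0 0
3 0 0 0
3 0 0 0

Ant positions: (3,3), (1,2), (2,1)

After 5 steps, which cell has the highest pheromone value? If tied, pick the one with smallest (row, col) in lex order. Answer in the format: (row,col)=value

Step 1: ant0:(3,3)->N->(2,3) | ant1:(1,2)->N->(0,2) | ant2:(2,1)->N->(1,1)
  grid max=2 at (3,0)
Step 2: ant0:(2,3)->N->(1,3) | ant1:(0,2)->E->(0,3) | ant2:(1,1)->N->(0,1)
  grid max=1 at (0,1)
Step 3: ant0:(1,3)->N->(0,3) | ant1:(0,3)->S->(1,3) | ant2:(0,1)->E->(0,2)
  grid max=2 at (0,3)
Step 4: ant0:(0,3)->S->(1,3) | ant1:(1,3)->N->(0,3) | ant2:(0,2)->E->(0,3)
  grid max=5 at (0,3)
Step 5: ant0:(1,3)->N->(0,3) | ant1:(0,3)->S->(1,3) | ant2:(0,3)->S->(1,3)
  grid max=6 at (0,3)
Final grid:
  0 0 0 6
  0 0 0 6
  0 0 0 0
  0 0 0 0
  0 0 0 0
Max pheromone 6 at (0,3)

Answer: (0,3)=6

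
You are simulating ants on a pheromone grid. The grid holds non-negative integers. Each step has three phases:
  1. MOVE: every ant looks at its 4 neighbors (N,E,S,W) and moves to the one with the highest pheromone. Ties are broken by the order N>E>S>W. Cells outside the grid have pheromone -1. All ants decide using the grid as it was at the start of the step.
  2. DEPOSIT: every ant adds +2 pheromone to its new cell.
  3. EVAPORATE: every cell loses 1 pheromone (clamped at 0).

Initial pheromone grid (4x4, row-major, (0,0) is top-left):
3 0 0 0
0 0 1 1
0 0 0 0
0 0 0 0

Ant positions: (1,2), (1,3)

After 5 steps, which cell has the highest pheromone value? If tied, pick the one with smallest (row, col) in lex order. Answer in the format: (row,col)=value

Step 1: ant0:(1,2)->E->(1,3) | ant1:(1,3)->W->(1,2)
  grid max=2 at (0,0)
Step 2: ant0:(1,3)->W->(1,2) | ant1:(1,2)->E->(1,3)
  grid max=3 at (1,2)
Step 3: ant0:(1,2)->E->(1,3) | ant1:(1,3)->W->(1,2)
  grid max=4 at (1,2)
Step 4: ant0:(1,3)->W->(1,2) | ant1:(1,2)->E->(1,3)
  grid max=5 at (1,2)
Step 5: ant0:(1,2)->E->(1,3) | ant1:(1,3)->W->(1,2)
  grid max=6 at (1,2)
Final grid:
  0 0 0 0
  0 0 6 6
  0 0 0 0
  0 0 0 0
Max pheromone 6 at (1,2)

Answer: (1,2)=6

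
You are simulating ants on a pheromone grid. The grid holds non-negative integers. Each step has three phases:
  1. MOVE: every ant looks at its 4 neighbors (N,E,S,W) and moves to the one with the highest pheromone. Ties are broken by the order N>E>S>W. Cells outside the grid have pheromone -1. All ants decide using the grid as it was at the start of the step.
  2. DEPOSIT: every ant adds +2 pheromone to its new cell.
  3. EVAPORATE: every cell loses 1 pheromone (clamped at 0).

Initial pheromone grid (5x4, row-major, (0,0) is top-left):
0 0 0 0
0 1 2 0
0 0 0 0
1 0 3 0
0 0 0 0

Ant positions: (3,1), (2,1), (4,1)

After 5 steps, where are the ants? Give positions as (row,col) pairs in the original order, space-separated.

Step 1: ant0:(3,1)->E->(3,2) | ant1:(2,1)->N->(1,1) | ant2:(4,1)->N->(3,1)
  grid max=4 at (3,2)
Step 2: ant0:(3,2)->W->(3,1) | ant1:(1,1)->E->(1,2) | ant2:(3,1)->E->(3,2)
  grid max=5 at (3,2)
Step 3: ant0:(3,1)->E->(3,2) | ant1:(1,2)->W->(1,1) | ant2:(3,2)->W->(3,1)
  grid max=6 at (3,2)
Step 4: ant0:(3,2)->W->(3,1) | ant1:(1,1)->E->(1,2) | ant2:(3,1)->E->(3,2)
  grid max=7 at (3,2)
Step 5: ant0:(3,1)->E->(3,2) | ant1:(1,2)->W->(1,1) | ant2:(3,2)->W->(3,1)
  grid max=8 at (3,2)

(3,2) (1,1) (3,1)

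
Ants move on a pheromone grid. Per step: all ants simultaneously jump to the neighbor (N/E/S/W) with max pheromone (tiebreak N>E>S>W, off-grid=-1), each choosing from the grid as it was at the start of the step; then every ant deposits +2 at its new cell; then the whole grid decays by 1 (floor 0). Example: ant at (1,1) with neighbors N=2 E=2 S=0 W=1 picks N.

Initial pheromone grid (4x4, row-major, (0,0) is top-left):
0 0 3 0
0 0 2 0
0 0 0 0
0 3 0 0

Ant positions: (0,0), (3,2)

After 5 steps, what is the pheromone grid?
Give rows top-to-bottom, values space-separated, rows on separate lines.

After step 1: ants at (0,1),(3,1)
  0 1 2 0
  0 0 1 0
  0 0 0 0
  0 4 0 0
After step 2: ants at (0,2),(2,1)
  0 0 3 0
  0 0 0 0
  0 1 0 0
  0 3 0 0
After step 3: ants at (0,3),(3,1)
  0 0 2 1
  0 0 0 0
  0 0 0 0
  0 4 0 0
After step 4: ants at (0,2),(2,1)
  0 0 3 0
  0 0 0 0
  0 1 0 0
  0 3 0 0
After step 5: ants at (0,3),(3,1)
  0 0 2 1
  0 0 0 0
  0 0 0 0
  0 4 0 0

0 0 2 1
0 0 0 0
0 0 0 0
0 4 0 0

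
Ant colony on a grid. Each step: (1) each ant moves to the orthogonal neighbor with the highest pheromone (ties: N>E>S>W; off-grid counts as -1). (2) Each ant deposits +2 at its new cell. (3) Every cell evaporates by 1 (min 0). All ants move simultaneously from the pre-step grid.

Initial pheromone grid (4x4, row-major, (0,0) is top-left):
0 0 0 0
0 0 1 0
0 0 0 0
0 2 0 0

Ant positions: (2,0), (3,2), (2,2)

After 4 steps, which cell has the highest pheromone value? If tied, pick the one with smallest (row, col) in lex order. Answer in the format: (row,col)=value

Step 1: ant0:(2,0)->N->(1,0) | ant1:(3,2)->W->(3,1) | ant2:(2,2)->N->(1,2)
  grid max=3 at (3,1)
Step 2: ant0:(1,0)->N->(0,0) | ant1:(3,1)->N->(2,1) | ant2:(1,2)->N->(0,2)
  grid max=2 at (3,1)
Step 3: ant0:(0,0)->E->(0,1) | ant1:(2,1)->S->(3,1) | ant2:(0,2)->S->(1,2)
  grid max=3 at (3,1)
Step 4: ant0:(0,1)->E->(0,2) | ant1:(3,1)->N->(2,1) | ant2:(1,2)->N->(0,2)
  grid max=3 at (0,2)
Final grid:
  0 0 3 0
  0 0 1 0
  0 1 0 0
  0 2 0 0
Max pheromone 3 at (0,2)

Answer: (0,2)=3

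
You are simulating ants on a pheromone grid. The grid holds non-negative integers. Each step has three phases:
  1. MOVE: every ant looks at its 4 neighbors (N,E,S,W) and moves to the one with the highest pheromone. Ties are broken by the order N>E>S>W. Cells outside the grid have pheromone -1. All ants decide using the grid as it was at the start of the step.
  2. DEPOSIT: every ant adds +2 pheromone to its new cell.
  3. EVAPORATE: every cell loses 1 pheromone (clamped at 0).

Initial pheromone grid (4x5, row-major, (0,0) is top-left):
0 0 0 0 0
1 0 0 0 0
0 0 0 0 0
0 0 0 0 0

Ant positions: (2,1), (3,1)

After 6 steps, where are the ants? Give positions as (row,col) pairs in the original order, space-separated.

Step 1: ant0:(2,1)->N->(1,1) | ant1:(3,1)->N->(2,1)
  grid max=1 at (1,1)
Step 2: ant0:(1,1)->S->(2,1) | ant1:(2,1)->N->(1,1)
  grid max=2 at (1,1)
Step 3: ant0:(2,1)->N->(1,1) | ant1:(1,1)->S->(2,1)
  grid max=3 at (1,1)
Step 4: ant0:(1,1)->S->(2,1) | ant1:(2,1)->N->(1,1)
  grid max=4 at (1,1)
Step 5: ant0:(2,1)->N->(1,1) | ant1:(1,1)->S->(2,1)
  grid max=5 at (1,1)
Step 6: ant0:(1,1)->S->(2,1) | ant1:(2,1)->N->(1,1)
  grid max=6 at (1,1)

(2,1) (1,1)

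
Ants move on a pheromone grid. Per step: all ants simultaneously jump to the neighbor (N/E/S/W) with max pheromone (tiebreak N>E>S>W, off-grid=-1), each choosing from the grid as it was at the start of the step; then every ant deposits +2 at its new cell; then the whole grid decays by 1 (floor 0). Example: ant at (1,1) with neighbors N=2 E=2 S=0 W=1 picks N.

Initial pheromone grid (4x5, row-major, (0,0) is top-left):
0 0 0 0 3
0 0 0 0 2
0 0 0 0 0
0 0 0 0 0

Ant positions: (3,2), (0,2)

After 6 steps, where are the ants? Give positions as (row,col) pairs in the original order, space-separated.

Step 1: ant0:(3,2)->N->(2,2) | ant1:(0,2)->E->(0,3)
  grid max=2 at (0,4)
Step 2: ant0:(2,2)->N->(1,2) | ant1:(0,3)->E->(0,4)
  grid max=3 at (0,4)
Step 3: ant0:(1,2)->N->(0,2) | ant1:(0,4)->S->(1,4)
  grid max=2 at (0,4)
Step 4: ant0:(0,2)->E->(0,3) | ant1:(1,4)->N->(0,4)
  grid max=3 at (0,4)
Step 5: ant0:(0,3)->E->(0,4) | ant1:(0,4)->W->(0,3)
  grid max=4 at (0,4)
Step 6: ant0:(0,4)->W->(0,3) | ant1:(0,3)->E->(0,4)
  grid max=5 at (0,4)

(0,3) (0,4)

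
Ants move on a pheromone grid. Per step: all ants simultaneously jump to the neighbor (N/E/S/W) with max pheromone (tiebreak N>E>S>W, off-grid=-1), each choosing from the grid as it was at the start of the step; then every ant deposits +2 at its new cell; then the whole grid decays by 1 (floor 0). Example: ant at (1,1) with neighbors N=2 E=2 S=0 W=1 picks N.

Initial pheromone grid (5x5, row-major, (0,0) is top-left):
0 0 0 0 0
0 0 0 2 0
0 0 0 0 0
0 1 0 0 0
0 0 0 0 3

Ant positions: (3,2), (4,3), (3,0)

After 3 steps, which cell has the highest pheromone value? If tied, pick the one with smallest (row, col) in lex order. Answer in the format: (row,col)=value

Step 1: ant0:(3,2)->W->(3,1) | ant1:(4,3)->E->(4,4) | ant2:(3,0)->E->(3,1)
  grid max=4 at (3,1)
Step 2: ant0:(3,1)->N->(2,1) | ant1:(4,4)->N->(3,4) | ant2:(3,1)->N->(2,1)
  grid max=3 at (2,1)
Step 3: ant0:(2,1)->S->(3,1) | ant1:(3,4)->S->(4,4) | ant2:(2,1)->S->(3,1)
  grid max=6 at (3,1)
Final grid:
  0 0 0 0 0
  0 0 0 0 0
  0 2 0 0 0
  0 6 0 0 0
  0 0 0 0 4
Max pheromone 6 at (3,1)

Answer: (3,1)=6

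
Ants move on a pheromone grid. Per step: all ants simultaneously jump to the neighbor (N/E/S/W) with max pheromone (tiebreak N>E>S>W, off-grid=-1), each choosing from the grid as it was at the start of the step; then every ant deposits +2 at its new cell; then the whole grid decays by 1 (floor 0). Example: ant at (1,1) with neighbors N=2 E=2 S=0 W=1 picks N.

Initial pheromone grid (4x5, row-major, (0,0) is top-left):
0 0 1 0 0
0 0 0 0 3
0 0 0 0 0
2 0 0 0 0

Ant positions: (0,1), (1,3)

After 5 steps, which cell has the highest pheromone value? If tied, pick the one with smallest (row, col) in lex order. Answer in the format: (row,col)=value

Step 1: ant0:(0,1)->E->(0,2) | ant1:(1,3)->E->(1,4)
  grid max=4 at (1,4)
Step 2: ant0:(0,2)->E->(0,3) | ant1:(1,4)->N->(0,4)
  grid max=3 at (1,4)
Step 3: ant0:(0,3)->E->(0,4) | ant1:(0,4)->S->(1,4)
  grid max=4 at (1,4)
Step 4: ant0:(0,4)->S->(1,4) | ant1:(1,4)->N->(0,4)
  grid max=5 at (1,4)
Step 5: ant0:(1,4)->N->(0,4) | ant1:(0,4)->S->(1,4)
  grid max=6 at (1,4)
Final grid:
  0 0 0 0 4
  0 0 0 0 6
  0 0 0 0 0
  0 0 0 0 0
Max pheromone 6 at (1,4)

Answer: (1,4)=6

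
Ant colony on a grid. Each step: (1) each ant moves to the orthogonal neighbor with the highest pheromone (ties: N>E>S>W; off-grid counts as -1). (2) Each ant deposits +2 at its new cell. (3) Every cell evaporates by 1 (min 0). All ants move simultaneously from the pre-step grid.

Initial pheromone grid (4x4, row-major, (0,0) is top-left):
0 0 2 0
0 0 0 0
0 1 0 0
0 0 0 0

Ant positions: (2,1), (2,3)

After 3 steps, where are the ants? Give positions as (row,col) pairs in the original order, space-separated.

Step 1: ant0:(2,1)->N->(1,1) | ant1:(2,3)->N->(1,3)
  grid max=1 at (0,2)
Step 2: ant0:(1,1)->N->(0,1) | ant1:(1,3)->N->(0,3)
  grid max=1 at (0,1)
Step 3: ant0:(0,1)->E->(0,2) | ant1:(0,3)->S->(1,3)
  grid max=1 at (0,2)

(0,2) (1,3)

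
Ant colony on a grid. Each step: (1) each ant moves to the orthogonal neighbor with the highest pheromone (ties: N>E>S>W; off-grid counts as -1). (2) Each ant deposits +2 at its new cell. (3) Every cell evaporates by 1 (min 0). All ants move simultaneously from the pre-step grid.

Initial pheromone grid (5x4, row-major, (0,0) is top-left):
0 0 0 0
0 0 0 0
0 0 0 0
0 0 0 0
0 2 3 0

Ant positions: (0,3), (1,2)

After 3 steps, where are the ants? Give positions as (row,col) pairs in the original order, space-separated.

Step 1: ant0:(0,3)->S->(1,3) | ant1:(1,2)->N->(0,2)
  grid max=2 at (4,2)
Step 2: ant0:(1,3)->N->(0,3) | ant1:(0,2)->E->(0,3)
  grid max=3 at (0,3)
Step 3: ant0:(0,3)->S->(1,3) | ant1:(0,3)->S->(1,3)
  grid max=3 at (1,3)

(1,3) (1,3)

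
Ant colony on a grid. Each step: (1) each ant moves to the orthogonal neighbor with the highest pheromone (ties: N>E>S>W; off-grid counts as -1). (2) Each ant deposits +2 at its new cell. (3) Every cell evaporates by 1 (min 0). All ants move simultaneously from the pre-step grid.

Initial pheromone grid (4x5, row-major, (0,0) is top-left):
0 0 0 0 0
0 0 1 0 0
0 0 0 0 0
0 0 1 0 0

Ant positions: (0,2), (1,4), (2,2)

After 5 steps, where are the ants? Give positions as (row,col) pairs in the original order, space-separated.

Step 1: ant0:(0,2)->S->(1,2) | ant1:(1,4)->N->(0,4) | ant2:(2,2)->N->(1,2)
  grid max=4 at (1,2)
Step 2: ant0:(1,2)->N->(0,2) | ant1:(0,4)->S->(1,4) | ant2:(1,2)->N->(0,2)
  grid max=3 at (0,2)
Step 3: ant0:(0,2)->S->(1,2) | ant1:(1,4)->N->(0,4) | ant2:(0,2)->S->(1,2)
  grid max=6 at (1,2)
Step 4: ant0:(1,2)->N->(0,2) | ant1:(0,4)->S->(1,4) | ant2:(1,2)->N->(0,2)
  grid max=5 at (0,2)
Step 5: ant0:(0,2)->S->(1,2) | ant1:(1,4)->N->(0,4) | ant2:(0,2)->S->(1,2)
  grid max=8 at (1,2)

(1,2) (0,4) (1,2)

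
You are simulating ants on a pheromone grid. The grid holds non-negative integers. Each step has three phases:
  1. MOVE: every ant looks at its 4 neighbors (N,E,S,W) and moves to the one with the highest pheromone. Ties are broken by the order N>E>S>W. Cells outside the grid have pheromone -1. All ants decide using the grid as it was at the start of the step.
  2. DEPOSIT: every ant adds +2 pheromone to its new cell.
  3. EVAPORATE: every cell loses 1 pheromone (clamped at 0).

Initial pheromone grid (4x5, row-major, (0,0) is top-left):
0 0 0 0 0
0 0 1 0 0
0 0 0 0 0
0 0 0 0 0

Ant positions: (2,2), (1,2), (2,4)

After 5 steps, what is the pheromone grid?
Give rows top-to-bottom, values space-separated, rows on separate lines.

After step 1: ants at (1,2),(0,2),(1,4)
  0 0 1 0 0
  0 0 2 0 1
  0 0 0 0 0
  0 0 0 0 0
After step 2: ants at (0,2),(1,2),(0,4)
  0 0 2 0 1
  0 0 3 0 0
  0 0 0 0 0
  0 0 0 0 0
After step 3: ants at (1,2),(0,2),(1,4)
  0 0 3 0 0
  0 0 4 0 1
  0 0 0 0 0
  0 0 0 0 0
After step 4: ants at (0,2),(1,2),(0,4)
  0 0 4 0 1
  0 0 5 0 0
  0 0 0 0 0
  0 0 0 0 0
After step 5: ants at (1,2),(0,2),(1,4)
  0 0 5 0 0
  0 0 6 0 1
  0 0 0 0 0
  0 0 0 0 0

0 0 5 0 0
0 0 6 0 1
0 0 0 0 0
0 0 0 0 0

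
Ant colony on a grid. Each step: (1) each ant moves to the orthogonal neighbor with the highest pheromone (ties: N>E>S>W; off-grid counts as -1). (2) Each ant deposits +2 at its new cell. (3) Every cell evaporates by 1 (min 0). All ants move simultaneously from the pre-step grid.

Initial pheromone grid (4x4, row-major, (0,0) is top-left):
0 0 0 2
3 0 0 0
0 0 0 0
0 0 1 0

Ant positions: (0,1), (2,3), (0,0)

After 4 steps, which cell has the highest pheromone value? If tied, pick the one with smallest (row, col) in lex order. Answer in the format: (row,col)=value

Answer: (0,3)=6

Derivation:
Step 1: ant0:(0,1)->E->(0,2) | ant1:(2,3)->N->(1,3) | ant2:(0,0)->S->(1,0)
  grid max=4 at (1,0)
Step 2: ant0:(0,2)->E->(0,3) | ant1:(1,3)->N->(0,3) | ant2:(1,0)->N->(0,0)
  grid max=4 at (0,3)
Step 3: ant0:(0,3)->S->(1,3) | ant1:(0,3)->S->(1,3) | ant2:(0,0)->S->(1,0)
  grid max=4 at (1,0)
Step 4: ant0:(1,3)->N->(0,3) | ant1:(1,3)->N->(0,3) | ant2:(1,0)->N->(0,0)
  grid max=6 at (0,3)
Final grid:
  1 0 0 6
  3 0 0 2
  0 0 0 0
  0 0 0 0
Max pheromone 6 at (0,3)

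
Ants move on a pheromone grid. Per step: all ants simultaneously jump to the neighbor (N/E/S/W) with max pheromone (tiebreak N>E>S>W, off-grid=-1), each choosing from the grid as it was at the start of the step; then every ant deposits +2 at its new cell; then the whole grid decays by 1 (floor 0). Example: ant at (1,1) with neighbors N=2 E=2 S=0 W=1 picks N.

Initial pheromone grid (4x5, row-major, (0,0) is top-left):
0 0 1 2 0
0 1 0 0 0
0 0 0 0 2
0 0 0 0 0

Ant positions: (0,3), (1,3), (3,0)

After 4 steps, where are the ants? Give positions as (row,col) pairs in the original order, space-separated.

Step 1: ant0:(0,3)->W->(0,2) | ant1:(1,3)->N->(0,3) | ant2:(3,0)->N->(2,0)
  grid max=3 at (0,3)
Step 2: ant0:(0,2)->E->(0,3) | ant1:(0,3)->W->(0,2) | ant2:(2,0)->N->(1,0)
  grid max=4 at (0,3)
Step 3: ant0:(0,3)->W->(0,2) | ant1:(0,2)->E->(0,3) | ant2:(1,0)->N->(0,0)
  grid max=5 at (0,3)
Step 4: ant0:(0,2)->E->(0,3) | ant1:(0,3)->W->(0,2) | ant2:(0,0)->E->(0,1)
  grid max=6 at (0,3)

(0,3) (0,2) (0,1)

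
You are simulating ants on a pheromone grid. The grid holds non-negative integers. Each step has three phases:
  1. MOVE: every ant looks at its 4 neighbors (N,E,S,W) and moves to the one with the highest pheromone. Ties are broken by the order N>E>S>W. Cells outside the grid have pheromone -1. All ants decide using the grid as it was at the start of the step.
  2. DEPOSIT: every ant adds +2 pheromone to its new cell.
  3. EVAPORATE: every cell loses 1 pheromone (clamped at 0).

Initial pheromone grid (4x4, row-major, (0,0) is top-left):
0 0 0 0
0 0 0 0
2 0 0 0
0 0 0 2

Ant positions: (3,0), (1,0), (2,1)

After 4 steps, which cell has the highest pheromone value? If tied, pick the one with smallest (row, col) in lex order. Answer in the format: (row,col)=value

Answer: (2,0)=10

Derivation:
Step 1: ant0:(3,0)->N->(2,0) | ant1:(1,0)->S->(2,0) | ant2:(2,1)->W->(2,0)
  grid max=7 at (2,0)
Step 2: ant0:(2,0)->N->(1,0) | ant1:(2,0)->N->(1,0) | ant2:(2,0)->N->(1,0)
  grid max=6 at (2,0)
Step 3: ant0:(1,0)->S->(2,0) | ant1:(1,0)->S->(2,0) | ant2:(1,0)->S->(2,0)
  grid max=11 at (2,0)
Step 4: ant0:(2,0)->N->(1,0) | ant1:(2,0)->N->(1,0) | ant2:(2,0)->N->(1,0)
  grid max=10 at (2,0)
Final grid:
  0 0 0 0
  9 0 0 0
  10 0 0 0
  0 0 0 0
Max pheromone 10 at (2,0)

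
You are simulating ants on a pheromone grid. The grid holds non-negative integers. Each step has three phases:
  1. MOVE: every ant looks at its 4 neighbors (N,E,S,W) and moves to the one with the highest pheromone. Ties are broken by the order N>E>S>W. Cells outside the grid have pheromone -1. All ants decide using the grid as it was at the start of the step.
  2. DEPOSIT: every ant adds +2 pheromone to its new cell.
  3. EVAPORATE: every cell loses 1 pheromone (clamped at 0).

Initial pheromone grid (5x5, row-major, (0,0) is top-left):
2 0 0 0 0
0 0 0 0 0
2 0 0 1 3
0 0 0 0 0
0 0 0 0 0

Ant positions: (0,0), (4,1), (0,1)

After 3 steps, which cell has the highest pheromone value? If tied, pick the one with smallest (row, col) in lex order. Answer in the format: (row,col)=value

Step 1: ant0:(0,0)->E->(0,1) | ant1:(4,1)->N->(3,1) | ant2:(0,1)->W->(0,0)
  grid max=3 at (0,0)
Step 2: ant0:(0,1)->W->(0,0) | ant1:(3,1)->N->(2,1) | ant2:(0,0)->E->(0,1)
  grid max=4 at (0,0)
Step 3: ant0:(0,0)->E->(0,1) | ant1:(2,1)->N->(1,1) | ant2:(0,1)->W->(0,0)
  grid max=5 at (0,0)
Final grid:
  5 3 0 0 0
  0 1 0 0 0
  0 0 0 0 0
  0 0 0 0 0
  0 0 0 0 0
Max pheromone 5 at (0,0)

Answer: (0,0)=5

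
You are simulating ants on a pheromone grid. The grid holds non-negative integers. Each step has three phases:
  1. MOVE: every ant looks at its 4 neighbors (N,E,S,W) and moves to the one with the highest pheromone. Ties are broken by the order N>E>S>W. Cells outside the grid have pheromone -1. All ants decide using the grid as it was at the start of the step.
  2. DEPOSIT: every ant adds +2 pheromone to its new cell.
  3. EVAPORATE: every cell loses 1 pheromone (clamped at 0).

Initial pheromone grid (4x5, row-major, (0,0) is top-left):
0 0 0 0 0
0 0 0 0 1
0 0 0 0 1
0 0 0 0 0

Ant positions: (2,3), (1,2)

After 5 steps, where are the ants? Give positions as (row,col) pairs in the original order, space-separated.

Step 1: ant0:(2,3)->E->(2,4) | ant1:(1,2)->N->(0,2)
  grid max=2 at (2,4)
Step 2: ant0:(2,4)->N->(1,4) | ant1:(0,2)->E->(0,3)
  grid max=1 at (0,3)
Step 3: ant0:(1,4)->S->(2,4) | ant1:(0,3)->E->(0,4)
  grid max=2 at (2,4)
Step 4: ant0:(2,4)->N->(1,4) | ant1:(0,4)->S->(1,4)
  grid max=3 at (1,4)
Step 5: ant0:(1,4)->S->(2,4) | ant1:(1,4)->S->(2,4)
  grid max=4 at (2,4)

(2,4) (2,4)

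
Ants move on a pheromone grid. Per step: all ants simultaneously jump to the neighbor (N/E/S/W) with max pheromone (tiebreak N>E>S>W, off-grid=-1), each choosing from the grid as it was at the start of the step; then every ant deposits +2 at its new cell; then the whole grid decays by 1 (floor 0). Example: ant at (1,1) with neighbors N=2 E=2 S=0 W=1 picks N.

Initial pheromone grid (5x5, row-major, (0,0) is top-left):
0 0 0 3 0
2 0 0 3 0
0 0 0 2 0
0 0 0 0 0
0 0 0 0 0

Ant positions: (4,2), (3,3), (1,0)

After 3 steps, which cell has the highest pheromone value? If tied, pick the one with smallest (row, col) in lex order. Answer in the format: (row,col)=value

Step 1: ant0:(4,2)->N->(3,2) | ant1:(3,3)->N->(2,3) | ant2:(1,0)->N->(0,0)
  grid max=3 at (2,3)
Step 2: ant0:(3,2)->N->(2,2) | ant1:(2,3)->N->(1,3) | ant2:(0,0)->S->(1,0)
  grid max=3 at (1,3)
Step 3: ant0:(2,2)->E->(2,3) | ant1:(1,3)->S->(2,3) | ant2:(1,0)->N->(0,0)
  grid max=5 at (2,3)
Final grid:
  1 0 0 0 0
  1 0 0 2 0
  0 0 0 5 0
  0 0 0 0 0
  0 0 0 0 0
Max pheromone 5 at (2,3)

Answer: (2,3)=5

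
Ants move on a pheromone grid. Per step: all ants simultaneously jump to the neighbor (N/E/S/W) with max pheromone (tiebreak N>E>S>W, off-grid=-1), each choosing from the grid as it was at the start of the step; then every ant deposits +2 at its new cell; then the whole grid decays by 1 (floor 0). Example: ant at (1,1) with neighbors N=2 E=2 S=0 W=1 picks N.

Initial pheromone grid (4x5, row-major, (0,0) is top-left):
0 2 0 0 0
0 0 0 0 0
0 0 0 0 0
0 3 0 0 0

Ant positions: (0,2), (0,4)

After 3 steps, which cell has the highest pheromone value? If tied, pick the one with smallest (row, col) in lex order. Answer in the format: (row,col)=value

Step 1: ant0:(0,2)->W->(0,1) | ant1:(0,4)->S->(1,4)
  grid max=3 at (0,1)
Step 2: ant0:(0,1)->E->(0,2) | ant1:(1,4)->N->(0,4)
  grid max=2 at (0,1)
Step 3: ant0:(0,2)->W->(0,1) | ant1:(0,4)->S->(1,4)
  grid max=3 at (0,1)
Final grid:
  0 3 0 0 0
  0 0 0 0 1
  0 0 0 0 0
  0 0 0 0 0
Max pheromone 3 at (0,1)

Answer: (0,1)=3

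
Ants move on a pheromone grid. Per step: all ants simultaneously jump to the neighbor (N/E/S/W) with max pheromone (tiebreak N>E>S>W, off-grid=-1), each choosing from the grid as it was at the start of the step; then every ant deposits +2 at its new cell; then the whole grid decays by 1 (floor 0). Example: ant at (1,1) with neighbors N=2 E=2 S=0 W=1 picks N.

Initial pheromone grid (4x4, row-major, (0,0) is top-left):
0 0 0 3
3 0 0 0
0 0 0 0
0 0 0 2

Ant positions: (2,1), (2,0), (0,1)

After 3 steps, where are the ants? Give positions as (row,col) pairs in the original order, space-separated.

Step 1: ant0:(2,1)->N->(1,1) | ant1:(2,0)->N->(1,0) | ant2:(0,1)->E->(0,2)
  grid max=4 at (1,0)
Step 2: ant0:(1,1)->W->(1,0) | ant1:(1,0)->E->(1,1) | ant2:(0,2)->E->(0,3)
  grid max=5 at (1,0)
Step 3: ant0:(1,0)->E->(1,1) | ant1:(1,1)->W->(1,0) | ant2:(0,3)->S->(1,3)
  grid max=6 at (1,0)

(1,1) (1,0) (1,3)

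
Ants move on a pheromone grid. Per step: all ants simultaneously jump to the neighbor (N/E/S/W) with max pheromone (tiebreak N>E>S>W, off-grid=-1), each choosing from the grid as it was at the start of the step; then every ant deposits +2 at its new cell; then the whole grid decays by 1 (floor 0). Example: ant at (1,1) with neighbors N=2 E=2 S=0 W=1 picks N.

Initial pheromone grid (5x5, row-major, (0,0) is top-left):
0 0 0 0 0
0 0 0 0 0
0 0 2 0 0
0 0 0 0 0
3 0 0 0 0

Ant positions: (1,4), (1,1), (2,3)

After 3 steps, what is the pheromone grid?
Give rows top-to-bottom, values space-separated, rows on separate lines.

After step 1: ants at (0,4),(0,1),(2,2)
  0 1 0 0 1
  0 0 0 0 0
  0 0 3 0 0
  0 0 0 0 0
  2 0 0 0 0
After step 2: ants at (1,4),(0,2),(1,2)
  0 0 1 0 0
  0 0 1 0 1
  0 0 2 0 0
  0 0 0 0 0
  1 0 0 0 0
After step 3: ants at (0,4),(1,2),(2,2)
  0 0 0 0 1
  0 0 2 0 0
  0 0 3 0 0
  0 0 0 0 0
  0 0 0 0 0

0 0 0 0 1
0 0 2 0 0
0 0 3 0 0
0 0 0 0 0
0 0 0 0 0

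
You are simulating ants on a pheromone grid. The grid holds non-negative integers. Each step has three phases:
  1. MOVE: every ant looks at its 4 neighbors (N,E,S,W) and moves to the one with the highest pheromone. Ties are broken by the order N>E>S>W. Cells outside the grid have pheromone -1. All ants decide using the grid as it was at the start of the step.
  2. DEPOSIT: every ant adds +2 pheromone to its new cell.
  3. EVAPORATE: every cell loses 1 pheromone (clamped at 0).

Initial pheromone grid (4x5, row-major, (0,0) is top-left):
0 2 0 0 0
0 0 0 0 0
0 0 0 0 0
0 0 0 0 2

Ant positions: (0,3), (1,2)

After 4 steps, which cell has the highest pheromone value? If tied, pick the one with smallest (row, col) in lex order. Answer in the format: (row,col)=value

Answer: (0,1)=2

Derivation:
Step 1: ant0:(0,3)->E->(0,4) | ant1:(1,2)->N->(0,2)
  grid max=1 at (0,1)
Step 2: ant0:(0,4)->S->(1,4) | ant1:(0,2)->W->(0,1)
  grid max=2 at (0,1)
Step 3: ant0:(1,4)->N->(0,4) | ant1:(0,1)->E->(0,2)
  grid max=1 at (0,1)
Step 4: ant0:(0,4)->S->(1,4) | ant1:(0,2)->W->(0,1)
  grid max=2 at (0,1)
Final grid:
  0 2 0 0 0
  0 0 0 0 1
  0 0 0 0 0
  0 0 0 0 0
Max pheromone 2 at (0,1)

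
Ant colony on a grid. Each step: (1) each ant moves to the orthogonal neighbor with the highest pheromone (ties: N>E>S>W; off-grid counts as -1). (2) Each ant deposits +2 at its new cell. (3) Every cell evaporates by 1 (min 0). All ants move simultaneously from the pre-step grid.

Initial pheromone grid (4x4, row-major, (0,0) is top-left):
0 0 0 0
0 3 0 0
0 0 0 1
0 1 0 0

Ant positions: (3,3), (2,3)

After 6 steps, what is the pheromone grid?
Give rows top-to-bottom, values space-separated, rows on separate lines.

After step 1: ants at (2,3),(1,3)
  0 0 0 0
  0 2 0 1
  0 0 0 2
  0 0 0 0
After step 2: ants at (1,3),(2,3)
  0 0 0 0
  0 1 0 2
  0 0 0 3
  0 0 0 0
After step 3: ants at (2,3),(1,3)
  0 0 0 0
  0 0 0 3
  0 0 0 4
  0 0 0 0
After step 4: ants at (1,3),(2,3)
  0 0 0 0
  0 0 0 4
  0 0 0 5
  0 0 0 0
After step 5: ants at (2,3),(1,3)
  0 0 0 0
  0 0 0 5
  0 0 0 6
  0 0 0 0
After step 6: ants at (1,3),(2,3)
  0 0 0 0
  0 0 0 6
  0 0 0 7
  0 0 0 0

0 0 0 0
0 0 0 6
0 0 0 7
0 0 0 0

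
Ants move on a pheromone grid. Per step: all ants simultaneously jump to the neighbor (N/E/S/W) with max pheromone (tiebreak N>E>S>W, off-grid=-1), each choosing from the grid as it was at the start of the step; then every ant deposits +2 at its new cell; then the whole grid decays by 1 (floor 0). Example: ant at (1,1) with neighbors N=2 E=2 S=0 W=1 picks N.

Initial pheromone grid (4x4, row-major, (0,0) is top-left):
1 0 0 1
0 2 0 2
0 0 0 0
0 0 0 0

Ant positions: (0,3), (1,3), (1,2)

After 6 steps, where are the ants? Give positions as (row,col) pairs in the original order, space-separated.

Step 1: ant0:(0,3)->S->(1,3) | ant1:(1,3)->N->(0,3) | ant2:(1,2)->E->(1,3)
  grid max=5 at (1,3)
Step 2: ant0:(1,3)->N->(0,3) | ant1:(0,3)->S->(1,3) | ant2:(1,3)->N->(0,3)
  grid max=6 at (1,3)
Step 3: ant0:(0,3)->S->(1,3) | ant1:(1,3)->N->(0,3) | ant2:(0,3)->S->(1,3)
  grid max=9 at (1,3)
Step 4: ant0:(1,3)->N->(0,3) | ant1:(0,3)->S->(1,3) | ant2:(1,3)->N->(0,3)
  grid max=10 at (1,3)
Step 5: ant0:(0,3)->S->(1,3) | ant1:(1,3)->N->(0,3) | ant2:(0,3)->S->(1,3)
  grid max=13 at (1,3)
Step 6: ant0:(1,3)->N->(0,3) | ant1:(0,3)->S->(1,3) | ant2:(1,3)->N->(0,3)
  grid max=14 at (1,3)

(0,3) (1,3) (0,3)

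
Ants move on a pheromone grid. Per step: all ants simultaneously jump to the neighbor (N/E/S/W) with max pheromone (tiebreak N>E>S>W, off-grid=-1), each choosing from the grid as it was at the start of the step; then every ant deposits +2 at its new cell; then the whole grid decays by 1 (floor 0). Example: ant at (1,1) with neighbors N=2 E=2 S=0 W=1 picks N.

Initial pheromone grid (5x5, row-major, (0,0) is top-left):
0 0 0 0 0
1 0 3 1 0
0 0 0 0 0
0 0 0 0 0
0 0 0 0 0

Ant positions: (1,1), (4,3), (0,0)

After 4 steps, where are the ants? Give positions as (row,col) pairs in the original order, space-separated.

Step 1: ant0:(1,1)->E->(1,2) | ant1:(4,3)->N->(3,3) | ant2:(0,0)->S->(1,0)
  grid max=4 at (1,2)
Step 2: ant0:(1,2)->N->(0,2) | ant1:(3,3)->N->(2,3) | ant2:(1,0)->N->(0,0)
  grid max=3 at (1,2)
Step 3: ant0:(0,2)->S->(1,2) | ant1:(2,3)->N->(1,3) | ant2:(0,0)->S->(1,0)
  grid max=4 at (1,2)
Step 4: ant0:(1,2)->E->(1,3) | ant1:(1,3)->W->(1,2) | ant2:(1,0)->N->(0,0)
  grid max=5 at (1,2)

(1,3) (1,2) (0,0)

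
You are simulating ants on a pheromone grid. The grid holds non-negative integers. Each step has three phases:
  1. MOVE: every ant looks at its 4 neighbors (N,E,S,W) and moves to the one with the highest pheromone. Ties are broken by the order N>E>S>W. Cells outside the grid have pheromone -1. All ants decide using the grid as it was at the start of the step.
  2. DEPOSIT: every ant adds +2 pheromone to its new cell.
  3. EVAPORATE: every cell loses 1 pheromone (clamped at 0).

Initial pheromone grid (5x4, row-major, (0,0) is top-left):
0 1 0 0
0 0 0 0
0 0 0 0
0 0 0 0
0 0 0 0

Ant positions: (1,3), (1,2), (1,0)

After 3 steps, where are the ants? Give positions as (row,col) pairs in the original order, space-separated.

Step 1: ant0:(1,3)->N->(0,3) | ant1:(1,2)->N->(0,2) | ant2:(1,0)->N->(0,0)
  grid max=1 at (0,0)
Step 2: ant0:(0,3)->W->(0,2) | ant1:(0,2)->E->(0,3) | ant2:(0,0)->E->(0,1)
  grid max=2 at (0,2)
Step 3: ant0:(0,2)->E->(0,3) | ant1:(0,3)->W->(0,2) | ant2:(0,1)->E->(0,2)
  grid max=5 at (0,2)

(0,3) (0,2) (0,2)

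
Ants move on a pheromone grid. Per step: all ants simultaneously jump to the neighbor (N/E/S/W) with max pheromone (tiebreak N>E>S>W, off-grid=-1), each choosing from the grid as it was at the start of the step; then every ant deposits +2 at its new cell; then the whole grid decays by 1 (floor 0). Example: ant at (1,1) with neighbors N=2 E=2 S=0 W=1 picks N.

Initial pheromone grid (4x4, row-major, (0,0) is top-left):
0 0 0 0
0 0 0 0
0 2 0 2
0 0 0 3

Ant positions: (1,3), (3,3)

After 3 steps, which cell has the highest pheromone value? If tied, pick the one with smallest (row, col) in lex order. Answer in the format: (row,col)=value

Step 1: ant0:(1,3)->S->(2,3) | ant1:(3,3)->N->(2,3)
  grid max=5 at (2,3)
Step 2: ant0:(2,3)->S->(3,3) | ant1:(2,3)->S->(3,3)
  grid max=5 at (3,3)
Step 3: ant0:(3,3)->N->(2,3) | ant1:(3,3)->N->(2,3)
  grid max=7 at (2,3)
Final grid:
  0 0 0 0
  0 0 0 0
  0 0 0 7
  0 0 0 4
Max pheromone 7 at (2,3)

Answer: (2,3)=7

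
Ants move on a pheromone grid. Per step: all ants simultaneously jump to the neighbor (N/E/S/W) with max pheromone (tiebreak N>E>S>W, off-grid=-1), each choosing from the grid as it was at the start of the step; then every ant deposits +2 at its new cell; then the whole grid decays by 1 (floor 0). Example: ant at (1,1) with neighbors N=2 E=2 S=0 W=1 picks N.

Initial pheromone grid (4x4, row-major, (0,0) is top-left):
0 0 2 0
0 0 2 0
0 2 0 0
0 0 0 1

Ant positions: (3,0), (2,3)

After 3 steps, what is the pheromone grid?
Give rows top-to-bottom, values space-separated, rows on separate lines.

After step 1: ants at (2,0),(3,3)
  0 0 1 0
  0 0 1 0
  1 1 0 0
  0 0 0 2
After step 2: ants at (2,1),(2,3)
  0 0 0 0
  0 0 0 0
  0 2 0 1
  0 0 0 1
After step 3: ants at (1,1),(3,3)
  0 0 0 0
  0 1 0 0
  0 1 0 0
  0 0 0 2

0 0 0 0
0 1 0 0
0 1 0 0
0 0 0 2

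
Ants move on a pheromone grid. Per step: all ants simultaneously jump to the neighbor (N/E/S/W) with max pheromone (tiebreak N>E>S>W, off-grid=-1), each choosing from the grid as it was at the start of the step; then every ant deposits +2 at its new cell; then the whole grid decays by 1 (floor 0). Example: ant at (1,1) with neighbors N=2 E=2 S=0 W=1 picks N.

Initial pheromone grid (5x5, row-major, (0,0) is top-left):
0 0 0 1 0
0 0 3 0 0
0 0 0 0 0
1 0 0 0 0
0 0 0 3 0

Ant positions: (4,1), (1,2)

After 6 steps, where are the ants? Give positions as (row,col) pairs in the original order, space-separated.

Step 1: ant0:(4,1)->N->(3,1) | ant1:(1,2)->N->(0,2)
  grid max=2 at (1,2)
Step 2: ant0:(3,1)->N->(2,1) | ant1:(0,2)->S->(1,2)
  grid max=3 at (1,2)
Step 3: ant0:(2,1)->N->(1,1) | ant1:(1,2)->N->(0,2)
  grid max=2 at (1,2)
Step 4: ant0:(1,1)->E->(1,2) | ant1:(0,2)->S->(1,2)
  grid max=5 at (1,2)
Step 5: ant0:(1,2)->N->(0,2) | ant1:(1,2)->N->(0,2)
  grid max=4 at (1,2)
Step 6: ant0:(0,2)->S->(1,2) | ant1:(0,2)->S->(1,2)
  grid max=7 at (1,2)

(1,2) (1,2)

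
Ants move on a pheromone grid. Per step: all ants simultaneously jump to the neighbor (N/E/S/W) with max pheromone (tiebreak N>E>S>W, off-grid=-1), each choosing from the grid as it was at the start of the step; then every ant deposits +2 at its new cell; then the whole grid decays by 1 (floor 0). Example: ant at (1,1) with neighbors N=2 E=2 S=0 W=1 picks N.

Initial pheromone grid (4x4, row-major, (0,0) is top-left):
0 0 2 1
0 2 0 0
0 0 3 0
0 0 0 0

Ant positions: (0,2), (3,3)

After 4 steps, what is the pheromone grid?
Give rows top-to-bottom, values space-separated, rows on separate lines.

After step 1: ants at (0,3),(2,3)
  0 0 1 2
  0 1 0 0
  0 0 2 1
  0 0 0 0
After step 2: ants at (0,2),(2,2)
  0 0 2 1
  0 0 0 0
  0 0 3 0
  0 0 0 0
After step 3: ants at (0,3),(1,2)
  0 0 1 2
  0 0 1 0
  0 0 2 0
  0 0 0 0
After step 4: ants at (0,2),(2,2)
  0 0 2 1
  0 0 0 0
  0 0 3 0
  0 0 0 0

0 0 2 1
0 0 0 0
0 0 3 0
0 0 0 0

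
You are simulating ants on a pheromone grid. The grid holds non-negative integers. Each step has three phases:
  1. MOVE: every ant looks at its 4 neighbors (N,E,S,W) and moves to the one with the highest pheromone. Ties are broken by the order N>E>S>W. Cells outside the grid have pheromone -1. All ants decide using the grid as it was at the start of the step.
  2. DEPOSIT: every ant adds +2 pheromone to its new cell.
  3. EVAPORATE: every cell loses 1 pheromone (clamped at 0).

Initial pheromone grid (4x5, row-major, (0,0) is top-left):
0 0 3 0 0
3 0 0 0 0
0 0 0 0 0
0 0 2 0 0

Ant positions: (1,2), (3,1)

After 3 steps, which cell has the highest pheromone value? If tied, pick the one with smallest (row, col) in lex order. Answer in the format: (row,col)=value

Step 1: ant0:(1,2)->N->(0,2) | ant1:(3,1)->E->(3,2)
  grid max=4 at (0,2)
Step 2: ant0:(0,2)->E->(0,3) | ant1:(3,2)->N->(2,2)
  grid max=3 at (0,2)
Step 3: ant0:(0,3)->W->(0,2) | ant1:(2,2)->S->(3,2)
  grid max=4 at (0,2)
Final grid:
  0 0 4 0 0
  0 0 0 0 0
  0 0 0 0 0
  0 0 3 0 0
Max pheromone 4 at (0,2)

Answer: (0,2)=4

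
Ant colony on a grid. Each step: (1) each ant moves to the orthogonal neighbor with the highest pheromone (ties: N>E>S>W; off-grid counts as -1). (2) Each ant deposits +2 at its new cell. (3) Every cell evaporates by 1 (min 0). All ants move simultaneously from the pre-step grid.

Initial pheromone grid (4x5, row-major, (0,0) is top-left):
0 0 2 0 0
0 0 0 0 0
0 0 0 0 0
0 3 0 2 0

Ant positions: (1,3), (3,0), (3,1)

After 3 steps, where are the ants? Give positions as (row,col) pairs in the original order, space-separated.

Step 1: ant0:(1,3)->N->(0,3) | ant1:(3,0)->E->(3,1) | ant2:(3,1)->N->(2,1)
  grid max=4 at (3,1)
Step 2: ant0:(0,3)->W->(0,2) | ant1:(3,1)->N->(2,1) | ant2:(2,1)->S->(3,1)
  grid max=5 at (3,1)
Step 3: ant0:(0,2)->E->(0,3) | ant1:(2,1)->S->(3,1) | ant2:(3,1)->N->(2,1)
  grid max=6 at (3,1)

(0,3) (3,1) (2,1)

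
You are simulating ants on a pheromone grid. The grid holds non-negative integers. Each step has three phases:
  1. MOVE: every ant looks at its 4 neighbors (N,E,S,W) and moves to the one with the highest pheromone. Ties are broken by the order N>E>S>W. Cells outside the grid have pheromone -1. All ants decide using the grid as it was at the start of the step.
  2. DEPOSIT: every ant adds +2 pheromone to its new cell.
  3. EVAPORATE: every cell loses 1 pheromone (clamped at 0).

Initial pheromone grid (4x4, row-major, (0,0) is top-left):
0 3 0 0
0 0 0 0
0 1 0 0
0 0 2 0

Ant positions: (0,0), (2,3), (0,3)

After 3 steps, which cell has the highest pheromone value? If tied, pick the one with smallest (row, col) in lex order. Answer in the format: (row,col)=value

Step 1: ant0:(0,0)->E->(0,1) | ant1:(2,3)->N->(1,3) | ant2:(0,3)->S->(1,3)
  grid max=4 at (0,1)
Step 2: ant0:(0,1)->E->(0,2) | ant1:(1,3)->N->(0,3) | ant2:(1,3)->N->(0,3)
  grid max=3 at (0,1)
Step 3: ant0:(0,2)->E->(0,3) | ant1:(0,3)->S->(1,3) | ant2:(0,3)->S->(1,3)
  grid max=5 at (1,3)
Final grid:
  0 2 0 4
  0 0 0 5
  0 0 0 0
  0 0 0 0
Max pheromone 5 at (1,3)

Answer: (1,3)=5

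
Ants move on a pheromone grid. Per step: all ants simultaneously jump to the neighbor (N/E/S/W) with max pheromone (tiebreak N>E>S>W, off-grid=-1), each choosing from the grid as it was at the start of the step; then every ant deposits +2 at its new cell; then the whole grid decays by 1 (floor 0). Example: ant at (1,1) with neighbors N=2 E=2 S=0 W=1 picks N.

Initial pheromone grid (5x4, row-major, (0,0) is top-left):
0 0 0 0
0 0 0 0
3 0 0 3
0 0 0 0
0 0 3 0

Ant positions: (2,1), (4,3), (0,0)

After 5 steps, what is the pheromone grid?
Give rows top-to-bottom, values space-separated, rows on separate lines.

After step 1: ants at (2,0),(4,2),(0,1)
  0 1 0 0
  0 0 0 0
  4 0 0 2
  0 0 0 0
  0 0 4 0
After step 2: ants at (1,0),(3,2),(0,2)
  0 0 1 0
  1 0 0 0
  3 0 0 1
  0 0 1 0
  0 0 3 0
After step 3: ants at (2,0),(4,2),(0,3)
  0 0 0 1
  0 0 0 0
  4 0 0 0
  0 0 0 0
  0 0 4 0
After step 4: ants at (1,0),(3,2),(1,3)
  0 0 0 0
  1 0 0 1
  3 0 0 0
  0 0 1 0
  0 0 3 0
After step 5: ants at (2,0),(4,2),(0,3)
  0 0 0 1
  0 0 0 0
  4 0 0 0
  0 0 0 0
  0 0 4 0

0 0 0 1
0 0 0 0
4 0 0 0
0 0 0 0
0 0 4 0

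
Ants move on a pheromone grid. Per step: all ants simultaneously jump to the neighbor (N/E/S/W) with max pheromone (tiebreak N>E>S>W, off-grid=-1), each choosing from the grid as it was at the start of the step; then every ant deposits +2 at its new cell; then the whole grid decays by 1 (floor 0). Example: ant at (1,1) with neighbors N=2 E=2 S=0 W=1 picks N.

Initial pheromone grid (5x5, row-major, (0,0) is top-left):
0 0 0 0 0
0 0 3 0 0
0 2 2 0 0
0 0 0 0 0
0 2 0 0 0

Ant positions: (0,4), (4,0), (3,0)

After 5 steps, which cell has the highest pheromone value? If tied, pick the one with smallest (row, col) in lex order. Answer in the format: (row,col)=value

Step 1: ant0:(0,4)->S->(1,4) | ant1:(4,0)->E->(4,1) | ant2:(3,0)->N->(2,0)
  grid max=3 at (4,1)
Step 2: ant0:(1,4)->N->(0,4) | ant1:(4,1)->N->(3,1) | ant2:(2,0)->E->(2,1)
  grid max=2 at (2,1)
Step 3: ant0:(0,4)->S->(1,4) | ant1:(3,1)->N->(2,1) | ant2:(2,1)->S->(3,1)
  grid max=3 at (2,1)
Step 4: ant0:(1,4)->N->(0,4) | ant1:(2,1)->S->(3,1) | ant2:(3,1)->N->(2,1)
  grid max=4 at (2,1)
Step 5: ant0:(0,4)->S->(1,4) | ant1:(3,1)->N->(2,1) | ant2:(2,1)->S->(3,1)
  grid max=5 at (2,1)
Final grid:
  0 0 0 0 0
  0 0 0 0 1
  0 5 0 0 0
  0 4 0 0 0
  0 0 0 0 0
Max pheromone 5 at (2,1)

Answer: (2,1)=5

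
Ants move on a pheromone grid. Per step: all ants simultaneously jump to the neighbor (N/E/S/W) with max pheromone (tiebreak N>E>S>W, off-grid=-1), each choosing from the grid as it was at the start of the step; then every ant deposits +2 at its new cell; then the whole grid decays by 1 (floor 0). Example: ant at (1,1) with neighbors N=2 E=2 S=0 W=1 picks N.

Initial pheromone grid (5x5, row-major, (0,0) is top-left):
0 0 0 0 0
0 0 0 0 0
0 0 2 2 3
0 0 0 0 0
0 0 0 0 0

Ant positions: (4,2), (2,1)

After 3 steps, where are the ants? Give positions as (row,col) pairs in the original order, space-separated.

Step 1: ant0:(4,2)->N->(3,2) | ant1:(2,1)->E->(2,2)
  grid max=3 at (2,2)
Step 2: ant0:(3,2)->N->(2,2) | ant1:(2,2)->E->(2,3)
  grid max=4 at (2,2)
Step 3: ant0:(2,2)->E->(2,3) | ant1:(2,3)->W->(2,2)
  grid max=5 at (2,2)

(2,3) (2,2)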